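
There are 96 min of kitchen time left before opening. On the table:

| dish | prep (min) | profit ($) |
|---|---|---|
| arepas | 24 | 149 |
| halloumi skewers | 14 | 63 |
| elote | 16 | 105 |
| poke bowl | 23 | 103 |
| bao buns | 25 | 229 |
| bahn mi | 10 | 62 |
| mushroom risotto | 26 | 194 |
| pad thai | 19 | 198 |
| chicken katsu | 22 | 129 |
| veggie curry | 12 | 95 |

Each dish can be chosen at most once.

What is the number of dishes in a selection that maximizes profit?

5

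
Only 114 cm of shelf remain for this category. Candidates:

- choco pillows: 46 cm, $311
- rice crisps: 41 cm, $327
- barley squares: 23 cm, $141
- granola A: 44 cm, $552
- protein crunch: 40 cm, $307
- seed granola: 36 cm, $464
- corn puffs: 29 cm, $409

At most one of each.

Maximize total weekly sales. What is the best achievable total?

Granola A + seed granola + corn puffs uses 109 of the 114 cm and totals 1425.

1425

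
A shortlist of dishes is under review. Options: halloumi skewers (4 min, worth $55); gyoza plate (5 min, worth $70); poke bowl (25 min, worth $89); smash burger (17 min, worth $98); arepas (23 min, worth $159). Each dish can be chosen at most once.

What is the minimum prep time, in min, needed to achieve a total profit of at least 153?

21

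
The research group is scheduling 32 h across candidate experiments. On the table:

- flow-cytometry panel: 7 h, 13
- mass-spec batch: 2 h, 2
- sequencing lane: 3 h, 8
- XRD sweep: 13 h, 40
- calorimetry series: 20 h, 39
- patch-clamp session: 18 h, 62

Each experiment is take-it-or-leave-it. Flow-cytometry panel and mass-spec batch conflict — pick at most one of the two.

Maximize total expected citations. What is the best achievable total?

102

XRD sweep + patch-clamp session uses 31 of the 32 h and totals 102.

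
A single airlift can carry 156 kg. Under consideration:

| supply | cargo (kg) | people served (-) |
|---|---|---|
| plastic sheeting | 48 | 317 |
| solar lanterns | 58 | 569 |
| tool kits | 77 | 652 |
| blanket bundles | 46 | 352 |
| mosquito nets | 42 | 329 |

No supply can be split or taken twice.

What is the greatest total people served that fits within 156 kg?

By people served per kg: solar lanterns 9.81, tool kits 8.47, mosquito nets 7.83 lead.
The ratio heuristic lands on solar lanterns + tool kits (1221) but leaves 21 kg idle.
Dropping tool kits frees 77 kg; slotting in blanket bundles + mosquito nets (88 kg) lifts the total to 1250 at 146 kg.
Runner-up plastic sheeting + solar lanterns + blanket bundles tops out at 1238.

1250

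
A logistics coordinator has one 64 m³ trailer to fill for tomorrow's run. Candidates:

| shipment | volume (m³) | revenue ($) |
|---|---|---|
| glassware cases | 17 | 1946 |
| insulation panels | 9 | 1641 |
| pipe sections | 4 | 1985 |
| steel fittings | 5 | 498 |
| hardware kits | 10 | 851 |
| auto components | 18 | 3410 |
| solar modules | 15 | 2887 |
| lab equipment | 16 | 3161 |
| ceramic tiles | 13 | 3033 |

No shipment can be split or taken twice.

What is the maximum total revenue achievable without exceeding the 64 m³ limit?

13454

Density check — pipe sections 496.25, ceramic tiles 233.31, lab equipment 197.56, solar modules 192.47 are the best per m³.
Filling by ratio: insulation panels + pipe sections + steel fittings + solar modules + lab equipment + ceramic tiles for 13205, with 2 m³ left unused.
Replace lab equipment with auto components: the trade gains 249 net, giving 13454 at 64 m³.
Next best is insulation panels + pipe sections + auto components + lab equipment + ceramic tiles at 13230 (60 m³) — short by 224.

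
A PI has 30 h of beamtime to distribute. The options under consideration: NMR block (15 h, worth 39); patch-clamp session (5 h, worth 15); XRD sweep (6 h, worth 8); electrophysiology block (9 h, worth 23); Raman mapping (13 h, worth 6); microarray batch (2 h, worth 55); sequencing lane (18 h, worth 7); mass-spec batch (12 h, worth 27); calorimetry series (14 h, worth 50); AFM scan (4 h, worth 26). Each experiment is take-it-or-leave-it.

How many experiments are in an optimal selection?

4

Optimal total is 154.
For example electrophysiology block + microarray batch + calorimetry series + AFM scan achieves it, using 29 h.
All optima have 4 experiments.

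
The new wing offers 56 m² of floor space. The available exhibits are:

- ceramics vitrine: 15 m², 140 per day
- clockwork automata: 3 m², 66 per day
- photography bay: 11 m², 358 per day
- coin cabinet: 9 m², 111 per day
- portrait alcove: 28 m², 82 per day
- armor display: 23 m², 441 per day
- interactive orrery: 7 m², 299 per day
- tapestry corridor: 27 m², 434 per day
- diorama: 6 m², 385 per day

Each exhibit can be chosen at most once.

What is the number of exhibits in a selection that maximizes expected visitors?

5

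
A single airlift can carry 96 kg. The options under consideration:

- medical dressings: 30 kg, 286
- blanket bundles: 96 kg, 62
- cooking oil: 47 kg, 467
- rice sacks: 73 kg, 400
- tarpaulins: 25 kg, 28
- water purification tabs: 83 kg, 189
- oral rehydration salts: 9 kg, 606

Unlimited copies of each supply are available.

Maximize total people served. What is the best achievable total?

6060

Ranking by ratio (people served/kg): oral rehydration salts 67.33, cooking oil 9.94, medical dressings 9.53.
10×oral rehydration salts uses 90 of the 96 kg and totals 6060.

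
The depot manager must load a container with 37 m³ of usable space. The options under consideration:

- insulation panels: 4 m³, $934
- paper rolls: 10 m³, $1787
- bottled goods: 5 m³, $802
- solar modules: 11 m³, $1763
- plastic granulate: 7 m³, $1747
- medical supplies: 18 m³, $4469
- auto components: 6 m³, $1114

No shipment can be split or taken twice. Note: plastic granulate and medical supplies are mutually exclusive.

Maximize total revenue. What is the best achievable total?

7992

Taking insulation panels + paper rolls + bottled goods + medical supplies: 37 m³ used, 7992 in revenue.
Runner-up paper rolls + medical supplies + auto components tops out at 7370.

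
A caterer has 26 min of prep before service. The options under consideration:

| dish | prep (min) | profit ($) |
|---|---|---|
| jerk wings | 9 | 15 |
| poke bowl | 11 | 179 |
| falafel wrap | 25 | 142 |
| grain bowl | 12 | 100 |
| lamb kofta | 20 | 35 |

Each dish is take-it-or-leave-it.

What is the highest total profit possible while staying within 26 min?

Taking poke bowl + grain bowl: 23 min used, 279 in profit.
That's the maximum — no swap from here does better than 279.

279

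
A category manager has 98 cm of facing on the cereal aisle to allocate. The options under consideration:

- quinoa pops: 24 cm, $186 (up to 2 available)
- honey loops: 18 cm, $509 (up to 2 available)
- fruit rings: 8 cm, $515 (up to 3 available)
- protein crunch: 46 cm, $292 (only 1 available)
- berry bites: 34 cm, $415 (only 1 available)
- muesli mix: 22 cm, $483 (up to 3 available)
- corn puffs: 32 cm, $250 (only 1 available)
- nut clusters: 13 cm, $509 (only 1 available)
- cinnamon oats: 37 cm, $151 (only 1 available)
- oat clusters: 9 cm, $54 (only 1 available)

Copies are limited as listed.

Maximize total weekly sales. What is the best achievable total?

Taking 2×honey loops + 3×fruit rings + muesli mix + nut clusters: 95 cm used, 3555 in weekly sales.
The spare 3 cm is too small for any remaining product, and no exchange beats 3555.

3555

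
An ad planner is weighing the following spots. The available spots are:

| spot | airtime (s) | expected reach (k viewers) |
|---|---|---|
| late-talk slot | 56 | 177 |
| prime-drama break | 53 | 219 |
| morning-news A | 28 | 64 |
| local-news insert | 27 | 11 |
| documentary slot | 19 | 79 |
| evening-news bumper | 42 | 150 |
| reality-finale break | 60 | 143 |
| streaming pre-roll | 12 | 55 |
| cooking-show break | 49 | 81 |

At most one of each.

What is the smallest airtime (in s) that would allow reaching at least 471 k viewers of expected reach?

126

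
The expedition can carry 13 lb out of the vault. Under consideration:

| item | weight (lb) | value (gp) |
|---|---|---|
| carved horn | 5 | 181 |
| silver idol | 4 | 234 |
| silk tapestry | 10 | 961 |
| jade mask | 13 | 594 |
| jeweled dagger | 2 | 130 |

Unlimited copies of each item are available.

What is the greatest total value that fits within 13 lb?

Taking silk tapestry + jeweled dagger: 12 lb used, 1091 in value.
No other feasible combination exceeds 1091.

1091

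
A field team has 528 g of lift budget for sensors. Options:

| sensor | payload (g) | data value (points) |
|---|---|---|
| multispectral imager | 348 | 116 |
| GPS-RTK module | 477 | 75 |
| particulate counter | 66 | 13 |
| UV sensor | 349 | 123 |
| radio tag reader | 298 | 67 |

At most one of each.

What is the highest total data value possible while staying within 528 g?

136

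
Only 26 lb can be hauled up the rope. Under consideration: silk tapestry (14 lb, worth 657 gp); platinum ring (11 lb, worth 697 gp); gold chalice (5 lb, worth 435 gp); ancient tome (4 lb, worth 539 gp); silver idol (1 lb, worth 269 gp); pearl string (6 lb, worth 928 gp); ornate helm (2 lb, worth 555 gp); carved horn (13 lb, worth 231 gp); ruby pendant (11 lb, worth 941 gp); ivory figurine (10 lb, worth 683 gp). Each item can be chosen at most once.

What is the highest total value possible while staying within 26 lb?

3232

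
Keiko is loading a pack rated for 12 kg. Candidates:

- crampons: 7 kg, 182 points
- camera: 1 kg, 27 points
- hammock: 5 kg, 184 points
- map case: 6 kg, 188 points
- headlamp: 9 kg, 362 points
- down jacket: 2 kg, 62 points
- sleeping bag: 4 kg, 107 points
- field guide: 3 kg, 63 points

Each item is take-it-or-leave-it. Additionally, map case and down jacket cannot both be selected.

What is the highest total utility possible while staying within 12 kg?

Best packing: camera + headlamp + down jacket — 12 kg, 451 total.
Nothing else feasible within 12 kg beats 451.

451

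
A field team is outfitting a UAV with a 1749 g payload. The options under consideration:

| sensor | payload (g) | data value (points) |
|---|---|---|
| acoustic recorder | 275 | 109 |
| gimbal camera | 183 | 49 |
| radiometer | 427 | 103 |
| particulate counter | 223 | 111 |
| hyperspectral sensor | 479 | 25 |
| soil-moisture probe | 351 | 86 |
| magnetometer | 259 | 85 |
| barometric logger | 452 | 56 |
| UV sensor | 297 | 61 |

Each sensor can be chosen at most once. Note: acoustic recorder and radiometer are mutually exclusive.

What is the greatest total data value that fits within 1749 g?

Taking acoustic recorder + gimbal camera + particulate counter + soil-moisture probe + magnetometer + UV sensor: 1588 g used, 501 in data value.
No other feasible combination exceeds 501.

501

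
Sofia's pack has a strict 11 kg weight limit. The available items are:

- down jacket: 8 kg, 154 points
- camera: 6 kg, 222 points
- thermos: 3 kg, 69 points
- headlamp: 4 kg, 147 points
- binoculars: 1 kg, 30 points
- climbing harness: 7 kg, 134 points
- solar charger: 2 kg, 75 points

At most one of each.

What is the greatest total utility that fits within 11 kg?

399

Taking the top-ratio items first gives camera + binoculars + solar charger for 327 (9 kg).
Dropping solar charger frees 2 kg; slotting in headlamp (4 kg) lifts the total to 399 at 11 kg.
An exhaustive check of the 128 subsets confirms 399.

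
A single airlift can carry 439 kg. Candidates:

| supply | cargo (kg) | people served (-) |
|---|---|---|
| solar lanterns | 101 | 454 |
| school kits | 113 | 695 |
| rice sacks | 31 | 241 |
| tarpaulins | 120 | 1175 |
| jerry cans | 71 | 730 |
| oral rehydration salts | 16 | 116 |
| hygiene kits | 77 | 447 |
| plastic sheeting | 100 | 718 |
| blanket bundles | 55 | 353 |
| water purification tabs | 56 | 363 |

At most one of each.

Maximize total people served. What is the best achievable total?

3580

Filling by ratio: rice sacks + tarpaulins + jerry cans + oral rehydration salts + plastic sheeting + water purification tabs for 3343, with 45 kg left unused.
Dropping oral rehydration salts frees 16 kg; slotting in blanket bundles (55 kg) lifts the total to 3580 at 433 kg.
Next best is school kits + rice sacks + tarpaulins + jerry cans + plastic sheeting at 3559 (435 kg) — short by 21.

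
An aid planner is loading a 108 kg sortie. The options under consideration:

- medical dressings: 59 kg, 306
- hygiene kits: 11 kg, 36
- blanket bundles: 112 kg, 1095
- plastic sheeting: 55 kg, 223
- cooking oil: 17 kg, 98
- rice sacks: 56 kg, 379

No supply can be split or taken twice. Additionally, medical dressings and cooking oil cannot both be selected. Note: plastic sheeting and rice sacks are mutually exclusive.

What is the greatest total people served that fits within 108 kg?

513

Hygiene kits + cooking oil + rice sacks uses 84 of the 108 kg and totals 513.
The spare 24 kg is too small for any remaining supply, and no feasible exchange beats 513.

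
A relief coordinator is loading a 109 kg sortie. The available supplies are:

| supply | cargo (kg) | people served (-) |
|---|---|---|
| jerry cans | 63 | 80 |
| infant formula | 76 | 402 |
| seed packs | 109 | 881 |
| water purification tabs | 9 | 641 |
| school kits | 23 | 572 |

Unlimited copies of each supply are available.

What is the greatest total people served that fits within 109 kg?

7692

12×water purification tabs uses 108 of the 109 kg and totals 7692.
That's the maximum — no swap from here does better than 7692.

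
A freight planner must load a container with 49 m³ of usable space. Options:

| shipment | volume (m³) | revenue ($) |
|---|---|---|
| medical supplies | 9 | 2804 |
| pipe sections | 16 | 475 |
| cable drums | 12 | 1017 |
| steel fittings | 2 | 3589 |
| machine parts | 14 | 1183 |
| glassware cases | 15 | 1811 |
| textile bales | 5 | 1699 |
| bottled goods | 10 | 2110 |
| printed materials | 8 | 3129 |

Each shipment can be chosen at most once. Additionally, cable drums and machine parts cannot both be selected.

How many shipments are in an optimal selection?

Best achievable revenue is 15142.
For example medical supplies + steel fittings + glassware cases + textile bales + bottled goods + printed materials achieves it, using 49 m³.
Any selection reaching 15142 contains exactly 6 shipments.

6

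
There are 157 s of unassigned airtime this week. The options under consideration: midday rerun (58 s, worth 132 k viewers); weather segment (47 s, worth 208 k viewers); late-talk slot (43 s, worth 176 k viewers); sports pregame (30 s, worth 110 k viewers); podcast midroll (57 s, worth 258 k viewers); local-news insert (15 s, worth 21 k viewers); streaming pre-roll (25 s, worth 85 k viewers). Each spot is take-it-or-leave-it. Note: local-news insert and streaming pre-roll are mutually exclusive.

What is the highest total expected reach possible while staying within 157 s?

Ranking by ratio (expected reach/s): podcast midroll 4.53, weather segment 4.43, late-talk slot 4.09, sports pregame 3.67.
Best packing: weather segment + late-talk slot + podcast midroll — 147 s, 642 total.

642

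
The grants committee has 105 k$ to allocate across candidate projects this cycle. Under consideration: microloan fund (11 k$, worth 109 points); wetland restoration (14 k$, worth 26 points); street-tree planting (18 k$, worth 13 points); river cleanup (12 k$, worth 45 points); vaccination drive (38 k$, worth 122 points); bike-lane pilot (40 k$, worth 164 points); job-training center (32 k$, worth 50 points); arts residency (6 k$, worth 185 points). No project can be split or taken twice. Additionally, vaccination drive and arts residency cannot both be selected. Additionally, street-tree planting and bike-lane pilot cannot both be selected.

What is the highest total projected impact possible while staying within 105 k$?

553

Best packing: microloan fund + river cleanup + bike-lane pilot + job-training center + arts residency — 101 k$, 553 total.
Every other selection either busts 105 k$ or breaks a pairing rule or fails to beat 553.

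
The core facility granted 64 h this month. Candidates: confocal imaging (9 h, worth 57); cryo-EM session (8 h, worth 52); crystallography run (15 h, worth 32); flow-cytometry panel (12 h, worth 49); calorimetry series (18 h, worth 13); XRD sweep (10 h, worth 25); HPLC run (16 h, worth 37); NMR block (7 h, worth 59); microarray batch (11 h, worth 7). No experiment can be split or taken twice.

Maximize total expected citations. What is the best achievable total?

Ranking by ratio (expected citations/h): NMR block 8.43, cryo-EM session 6.50, confocal imaging 6.33, flow-cytometry panel 4.08.
Confocal imaging + cryo-EM session + flow-cytometry panel + XRD sweep + HPLC run + NMR block uses 62 of the 64 h and totals 279.
No other feasible combination exceeds 279.

279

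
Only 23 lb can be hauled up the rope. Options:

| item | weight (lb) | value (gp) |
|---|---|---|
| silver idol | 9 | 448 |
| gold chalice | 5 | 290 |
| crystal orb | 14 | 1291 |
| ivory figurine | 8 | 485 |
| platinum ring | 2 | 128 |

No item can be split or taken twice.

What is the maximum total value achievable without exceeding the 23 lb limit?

1776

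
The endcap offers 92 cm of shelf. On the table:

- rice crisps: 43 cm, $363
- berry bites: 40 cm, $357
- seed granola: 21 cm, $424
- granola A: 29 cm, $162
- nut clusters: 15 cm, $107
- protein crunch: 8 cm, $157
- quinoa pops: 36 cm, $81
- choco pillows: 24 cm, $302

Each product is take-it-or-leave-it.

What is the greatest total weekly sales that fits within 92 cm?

By weekly sales per cm: seed granola 20.19, protein crunch 19.62, choco pillows 12.58, berry bites 8.93 lead.
A density-first pass picks seed granola + nut clusters + protein crunch + choco pillows — 990 at 68 cm.
Replace nut clusters and protein crunch with rice crisps: the trade gains 99 net, giving 1089 at 88 cm.
Next best is berry bites + seed granola + choco pillows at 1083 (85 cm) — short by 6.

1089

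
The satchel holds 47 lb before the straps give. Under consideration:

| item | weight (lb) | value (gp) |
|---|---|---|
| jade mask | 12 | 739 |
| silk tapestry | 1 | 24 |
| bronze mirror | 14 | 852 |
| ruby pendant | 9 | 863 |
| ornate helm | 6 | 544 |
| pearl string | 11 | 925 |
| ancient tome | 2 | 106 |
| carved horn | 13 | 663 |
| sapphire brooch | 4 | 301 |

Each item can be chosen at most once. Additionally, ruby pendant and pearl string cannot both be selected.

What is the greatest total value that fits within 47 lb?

Density check — ruby pendant 95.89, ornate helm 90.67, pearl string 84.09, sapphire brooch 75.25 are the best per lb.
Best packing: jade mask + bronze mirror + ruby pendant + ornate helm + ancient tome + sapphire brooch — 47 lb, 3405 total.
Next best is jade mask + bronze mirror + ornate helm + pearl string + sapphire brooch at 3361 (47 lb) — short by 44.

3405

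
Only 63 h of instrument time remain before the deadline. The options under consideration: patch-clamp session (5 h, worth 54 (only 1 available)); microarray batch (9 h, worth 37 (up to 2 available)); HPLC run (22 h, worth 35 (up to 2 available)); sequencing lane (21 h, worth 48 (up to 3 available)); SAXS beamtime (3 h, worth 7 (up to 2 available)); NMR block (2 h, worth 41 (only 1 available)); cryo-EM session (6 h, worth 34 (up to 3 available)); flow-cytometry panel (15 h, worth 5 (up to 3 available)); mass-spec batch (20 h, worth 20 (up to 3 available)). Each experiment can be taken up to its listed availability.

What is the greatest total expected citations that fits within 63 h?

296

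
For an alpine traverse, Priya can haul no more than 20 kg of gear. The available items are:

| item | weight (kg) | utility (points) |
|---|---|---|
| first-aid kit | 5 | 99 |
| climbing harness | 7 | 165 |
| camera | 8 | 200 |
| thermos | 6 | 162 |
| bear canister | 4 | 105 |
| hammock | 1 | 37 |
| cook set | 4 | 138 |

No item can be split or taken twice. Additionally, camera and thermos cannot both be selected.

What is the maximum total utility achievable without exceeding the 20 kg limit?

541

Density check — hammock 37.00, cook set 34.50, thermos 27.00, bear canister 26.25 are the best per kg.
First-aid kit + thermos + bear canister + hammock + cook set uses 20 of the 20 kg and totals 541.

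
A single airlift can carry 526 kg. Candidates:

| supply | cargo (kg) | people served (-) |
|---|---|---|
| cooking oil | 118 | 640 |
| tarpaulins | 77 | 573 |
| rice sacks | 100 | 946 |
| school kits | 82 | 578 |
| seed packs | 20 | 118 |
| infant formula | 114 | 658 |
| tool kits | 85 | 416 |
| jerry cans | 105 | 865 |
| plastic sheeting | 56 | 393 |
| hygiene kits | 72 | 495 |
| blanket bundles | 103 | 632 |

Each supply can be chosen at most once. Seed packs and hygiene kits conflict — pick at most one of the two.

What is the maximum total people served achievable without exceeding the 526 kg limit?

3987

Density check — rice sacks 9.46, jerry cans 8.24, tarpaulins 7.44, school kits 7.05 are the best per kg.
Tarpaulins + rice sacks + school kits + jerry cans + plastic sheeting + blanket bundles uses 523 of the 526 kg and totals 3987.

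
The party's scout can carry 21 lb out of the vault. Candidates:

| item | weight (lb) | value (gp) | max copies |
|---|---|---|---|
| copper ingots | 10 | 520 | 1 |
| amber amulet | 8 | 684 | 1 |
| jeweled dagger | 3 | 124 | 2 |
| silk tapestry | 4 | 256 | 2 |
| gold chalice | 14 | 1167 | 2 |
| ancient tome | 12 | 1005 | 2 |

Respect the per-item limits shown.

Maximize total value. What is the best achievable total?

By value per lb: amber amulet 85.50, ancient tome 83.75, gold chalice 83.36, silk tapestry 64.00 lead.
Amber amulet + ancient tome uses 20 of the 21 lb and totals 1689.
That's the maximum — no swap from here does better than 1689.

1689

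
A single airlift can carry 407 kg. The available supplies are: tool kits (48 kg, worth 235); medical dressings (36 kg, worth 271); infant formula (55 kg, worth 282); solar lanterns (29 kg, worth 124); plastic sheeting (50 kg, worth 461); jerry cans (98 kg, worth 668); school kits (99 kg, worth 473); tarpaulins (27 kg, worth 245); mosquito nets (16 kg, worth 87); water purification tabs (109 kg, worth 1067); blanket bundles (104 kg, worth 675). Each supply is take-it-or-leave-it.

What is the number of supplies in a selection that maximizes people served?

Optimal total is 3203.
One optimal bundle: plastic sheeting + jerry cans + tarpaulins + mosquito nets + water purification tabs + blanket bundles (404 kg).
Every optimal selection uses 6 supplies.

6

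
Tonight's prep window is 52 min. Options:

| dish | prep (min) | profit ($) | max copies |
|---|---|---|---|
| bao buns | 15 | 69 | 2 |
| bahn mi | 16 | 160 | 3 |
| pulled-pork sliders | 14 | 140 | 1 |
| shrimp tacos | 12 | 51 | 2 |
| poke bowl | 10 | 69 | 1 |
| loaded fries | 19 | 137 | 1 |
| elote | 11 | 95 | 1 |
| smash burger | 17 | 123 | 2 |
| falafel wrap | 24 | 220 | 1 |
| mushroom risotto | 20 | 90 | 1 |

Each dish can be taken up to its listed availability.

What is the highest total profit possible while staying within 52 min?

The ratio ordering already packs tightly: 3×bahn mi, 48 min, 480.

480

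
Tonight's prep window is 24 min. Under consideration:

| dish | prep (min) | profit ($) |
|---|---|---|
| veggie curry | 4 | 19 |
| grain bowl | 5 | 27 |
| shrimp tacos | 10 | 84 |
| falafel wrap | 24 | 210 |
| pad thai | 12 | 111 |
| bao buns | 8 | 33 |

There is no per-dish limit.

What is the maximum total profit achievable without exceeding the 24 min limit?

Density check — pad thai 9.25, falafel wrap 8.75, shrimp tacos 8.40 are the best per min.
The ratio ordering already packs tightly: 2×pad thai, 24 min, 222.
Nothing else within 24 min beats 222.

222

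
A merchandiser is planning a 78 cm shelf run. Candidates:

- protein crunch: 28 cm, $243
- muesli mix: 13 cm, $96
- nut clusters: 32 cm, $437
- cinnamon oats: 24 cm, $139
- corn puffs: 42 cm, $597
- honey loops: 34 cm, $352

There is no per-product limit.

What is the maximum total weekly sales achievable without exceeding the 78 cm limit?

1034

Best packing: nut clusters + corn puffs — 74 cm, 1034 total.
Nothing else within 78 cm beats 1034.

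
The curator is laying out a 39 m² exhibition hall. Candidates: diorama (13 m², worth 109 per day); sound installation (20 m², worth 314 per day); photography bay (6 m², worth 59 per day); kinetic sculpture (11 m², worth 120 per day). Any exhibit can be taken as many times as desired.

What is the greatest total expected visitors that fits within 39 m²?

493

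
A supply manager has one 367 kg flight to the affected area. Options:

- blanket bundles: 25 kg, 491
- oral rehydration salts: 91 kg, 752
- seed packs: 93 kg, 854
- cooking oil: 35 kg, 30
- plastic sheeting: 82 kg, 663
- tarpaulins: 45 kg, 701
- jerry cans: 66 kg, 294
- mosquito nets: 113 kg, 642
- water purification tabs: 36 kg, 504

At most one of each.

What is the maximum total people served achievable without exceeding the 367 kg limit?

The ratio ordering already packs tightly: blanket bundles + oral rehydration salts + seed packs + tarpaulins + jerry cans + water purification tabs, 356 kg, 3596.
No other feasible combination exceeds 3596.

3596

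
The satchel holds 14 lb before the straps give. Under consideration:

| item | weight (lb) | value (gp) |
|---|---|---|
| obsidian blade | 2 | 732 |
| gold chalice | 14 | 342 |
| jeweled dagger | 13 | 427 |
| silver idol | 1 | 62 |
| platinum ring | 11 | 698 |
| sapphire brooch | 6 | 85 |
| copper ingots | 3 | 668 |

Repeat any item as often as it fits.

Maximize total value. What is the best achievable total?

5124

The ratio ordering already packs tightly: 7×obsidian blade, 14 lb, 5124.
Every other selection either busts 14 lb or fails to beat 5124.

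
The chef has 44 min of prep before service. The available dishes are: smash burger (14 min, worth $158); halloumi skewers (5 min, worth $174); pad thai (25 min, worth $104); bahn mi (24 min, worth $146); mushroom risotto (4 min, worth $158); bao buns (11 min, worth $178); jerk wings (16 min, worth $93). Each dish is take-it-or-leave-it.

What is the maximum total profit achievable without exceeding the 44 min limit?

668

Density check — mushroom risotto 39.50, halloumi skewers 34.80, bao buns 16.18 are the best per min.
The ratio ordering already packs tightly: smash burger + halloumi skewers + mushroom risotto + bao buns, 34 min, 668.
No other feasible combination exceeds 668.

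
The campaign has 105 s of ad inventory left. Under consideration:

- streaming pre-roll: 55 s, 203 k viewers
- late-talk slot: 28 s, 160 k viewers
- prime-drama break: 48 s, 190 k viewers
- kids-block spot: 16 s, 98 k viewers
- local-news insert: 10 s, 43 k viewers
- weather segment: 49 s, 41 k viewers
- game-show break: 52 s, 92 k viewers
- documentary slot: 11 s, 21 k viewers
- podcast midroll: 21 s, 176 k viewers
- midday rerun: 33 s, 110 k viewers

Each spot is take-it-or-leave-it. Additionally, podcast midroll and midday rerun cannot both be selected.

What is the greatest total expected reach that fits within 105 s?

Taking the top-ratio spots first gives late-talk slot + kids-block spot + local-news insert + documentary slot + podcast midroll for 498 (86 s).
Dropping kids-block spot and local-news insert and documentary slot frees 37 s; slotting in streaming pre-roll (55 s) lifts the total to 539 at 104 s.
The closest alternative, late-talk slot + prime-drama break + podcast midroll, reaches only 526.

539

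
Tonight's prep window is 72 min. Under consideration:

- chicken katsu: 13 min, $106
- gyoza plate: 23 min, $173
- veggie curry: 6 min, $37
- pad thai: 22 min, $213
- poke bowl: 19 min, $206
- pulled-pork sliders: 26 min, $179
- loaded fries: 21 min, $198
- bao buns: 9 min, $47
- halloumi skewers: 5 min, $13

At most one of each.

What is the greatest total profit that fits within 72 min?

664

The ratio heuristic lands on veggie curry + pad thai + poke bowl + loaded fries (654) but leaves 4 min idle.
Replace veggie curry with bao buns: the trade gains 10 net, giving 664 at 71 min.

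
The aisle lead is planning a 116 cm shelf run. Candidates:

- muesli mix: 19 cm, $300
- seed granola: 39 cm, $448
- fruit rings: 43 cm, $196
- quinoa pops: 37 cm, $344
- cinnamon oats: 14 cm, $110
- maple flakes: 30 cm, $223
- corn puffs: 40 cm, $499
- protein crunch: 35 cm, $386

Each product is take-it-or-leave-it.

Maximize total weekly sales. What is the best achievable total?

Density check — muesli mix 15.79, corn puffs 12.47, seed granola 11.49, protein crunch 11.03 are the best per cm.
The ratio ordering already packs tightly: muesli mix + seed granola + cinnamon oats + corn puffs, 112 cm, 1357.
No other feasible combination exceeds 1357.

1357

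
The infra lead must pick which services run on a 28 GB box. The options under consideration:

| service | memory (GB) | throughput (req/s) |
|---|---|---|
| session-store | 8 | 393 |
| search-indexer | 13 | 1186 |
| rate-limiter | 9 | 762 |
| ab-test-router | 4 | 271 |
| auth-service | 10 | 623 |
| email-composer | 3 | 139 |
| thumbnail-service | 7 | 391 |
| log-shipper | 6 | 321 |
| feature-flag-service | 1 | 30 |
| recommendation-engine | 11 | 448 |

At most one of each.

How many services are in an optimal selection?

Best achievable throughput is 2269.
search-indexer + rate-limiter + log-shipper hits 2269 at 28 GB.
Any selection reaching 2269 contains exactly 3 services.

3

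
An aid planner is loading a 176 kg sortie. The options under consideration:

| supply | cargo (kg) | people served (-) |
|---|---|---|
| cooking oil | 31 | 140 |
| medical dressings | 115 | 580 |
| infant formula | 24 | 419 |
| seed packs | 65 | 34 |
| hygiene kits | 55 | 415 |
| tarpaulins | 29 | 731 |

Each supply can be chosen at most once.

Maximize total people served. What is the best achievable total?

The ratio heuristic lands on cooking oil + infant formula + hygiene kits + tarpaulins (1705) but leaves 37 kg idle.
Replace cooking oil and hygiene kits with medical dressings: the trade gains 25 net, giving 1730 at 168 kg.
The closest alternative, cooking oil + infant formula + hygiene kits + tarpaulins, reaches only 1705.

1730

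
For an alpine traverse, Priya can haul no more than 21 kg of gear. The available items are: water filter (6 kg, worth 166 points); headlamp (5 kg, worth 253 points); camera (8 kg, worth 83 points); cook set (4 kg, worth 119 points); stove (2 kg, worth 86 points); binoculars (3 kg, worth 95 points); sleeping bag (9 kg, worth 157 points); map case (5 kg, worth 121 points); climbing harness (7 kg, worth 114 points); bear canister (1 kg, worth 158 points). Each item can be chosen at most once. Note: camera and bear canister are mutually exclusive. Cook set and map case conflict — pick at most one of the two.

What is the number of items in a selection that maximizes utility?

6

Best achievable utility is 877.
One optimal bundle: water filter + headlamp + cook set + stove + binoculars + bear canister (21 kg).
Any selection reaching 877 contains exactly 6 items.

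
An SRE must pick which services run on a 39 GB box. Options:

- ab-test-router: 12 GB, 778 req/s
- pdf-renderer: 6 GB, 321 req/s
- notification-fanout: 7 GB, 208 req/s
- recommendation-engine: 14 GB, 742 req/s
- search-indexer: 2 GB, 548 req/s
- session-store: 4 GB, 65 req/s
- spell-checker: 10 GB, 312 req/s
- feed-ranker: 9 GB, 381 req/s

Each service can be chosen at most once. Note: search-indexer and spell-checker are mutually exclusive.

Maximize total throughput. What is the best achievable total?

2454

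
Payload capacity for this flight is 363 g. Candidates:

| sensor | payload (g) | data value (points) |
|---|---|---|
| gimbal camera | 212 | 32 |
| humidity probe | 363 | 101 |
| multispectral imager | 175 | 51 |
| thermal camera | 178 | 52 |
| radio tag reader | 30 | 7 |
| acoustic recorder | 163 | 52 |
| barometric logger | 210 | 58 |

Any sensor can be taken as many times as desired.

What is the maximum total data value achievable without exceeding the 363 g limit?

Radio tag reader + 2×acoustic recorder uses 356 of the 363 g and totals 111.
Every other selection either busts 363 g or fails to beat 111.

111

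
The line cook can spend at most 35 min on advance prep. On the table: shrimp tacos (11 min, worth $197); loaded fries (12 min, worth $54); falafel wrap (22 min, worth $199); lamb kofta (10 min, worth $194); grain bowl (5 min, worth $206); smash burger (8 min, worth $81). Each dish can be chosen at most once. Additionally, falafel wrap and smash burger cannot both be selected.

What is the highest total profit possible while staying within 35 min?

678

Taking shrimp tacos + lamb kofta + grain bowl + smash burger: 34 min used, 678 in profit.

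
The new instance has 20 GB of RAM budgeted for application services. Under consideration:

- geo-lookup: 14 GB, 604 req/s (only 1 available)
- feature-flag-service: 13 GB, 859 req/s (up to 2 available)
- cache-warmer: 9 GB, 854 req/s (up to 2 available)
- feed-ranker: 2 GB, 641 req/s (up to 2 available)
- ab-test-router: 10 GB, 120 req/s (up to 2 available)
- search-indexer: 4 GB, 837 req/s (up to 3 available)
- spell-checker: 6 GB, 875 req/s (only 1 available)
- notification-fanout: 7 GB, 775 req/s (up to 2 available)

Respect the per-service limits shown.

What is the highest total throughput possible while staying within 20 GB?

4027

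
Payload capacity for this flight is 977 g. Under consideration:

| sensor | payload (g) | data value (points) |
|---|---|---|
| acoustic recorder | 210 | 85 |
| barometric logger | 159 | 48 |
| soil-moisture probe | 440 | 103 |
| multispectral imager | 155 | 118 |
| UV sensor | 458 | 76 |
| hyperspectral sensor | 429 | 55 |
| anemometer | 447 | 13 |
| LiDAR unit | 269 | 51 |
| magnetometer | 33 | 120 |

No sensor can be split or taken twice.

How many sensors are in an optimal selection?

4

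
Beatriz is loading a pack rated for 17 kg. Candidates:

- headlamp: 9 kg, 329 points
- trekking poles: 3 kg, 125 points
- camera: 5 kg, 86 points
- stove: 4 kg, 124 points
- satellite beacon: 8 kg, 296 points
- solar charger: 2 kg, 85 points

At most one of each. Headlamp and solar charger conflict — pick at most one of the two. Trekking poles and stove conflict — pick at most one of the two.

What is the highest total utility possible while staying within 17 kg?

By utility per kg: solar charger 42.50, trekking poles 41.67, satellite beacon 37.00 lead.
Best packing: headlamp + satellite beacon — 17 kg, 625 total.

625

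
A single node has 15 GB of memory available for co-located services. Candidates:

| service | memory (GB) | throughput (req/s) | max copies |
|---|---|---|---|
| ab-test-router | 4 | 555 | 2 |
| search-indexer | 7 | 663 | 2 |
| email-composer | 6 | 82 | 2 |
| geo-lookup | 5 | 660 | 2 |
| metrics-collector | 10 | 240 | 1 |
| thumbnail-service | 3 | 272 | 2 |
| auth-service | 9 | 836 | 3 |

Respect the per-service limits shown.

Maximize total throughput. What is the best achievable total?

1875

Ranking by ratio (throughput/GB): ab-test-router 138.75, geo-lookup 132.00, search-indexer 94.71.
Taking the top-ratio services first gives 2×ab-test-router + geo-lookup for 1770 (13 GB).
Dropping ab-test-router frees 4 GB; slotting in geo-lookup (5 GB) lifts the total to 1875 at 14 GB.
Nothing else within 15 GB beats 1875.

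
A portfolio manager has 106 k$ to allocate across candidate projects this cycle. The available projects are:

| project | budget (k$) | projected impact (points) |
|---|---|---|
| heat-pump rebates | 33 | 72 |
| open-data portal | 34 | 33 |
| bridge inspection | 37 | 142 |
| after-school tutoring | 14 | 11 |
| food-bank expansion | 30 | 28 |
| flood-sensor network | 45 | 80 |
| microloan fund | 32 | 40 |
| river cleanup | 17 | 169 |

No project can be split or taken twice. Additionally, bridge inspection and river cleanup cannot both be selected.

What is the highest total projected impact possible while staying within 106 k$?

321

Density check — river cleanup 9.94, bridge inspection 3.84, heat-pump rebates 2.18 are the best per k$.
Heat-pump rebates + flood-sensor network + river cleanup uses 95 of the 106 k$ and totals 321.
The spare 11 k$ is too small for any remaining project, and no feasible exchange beats 321.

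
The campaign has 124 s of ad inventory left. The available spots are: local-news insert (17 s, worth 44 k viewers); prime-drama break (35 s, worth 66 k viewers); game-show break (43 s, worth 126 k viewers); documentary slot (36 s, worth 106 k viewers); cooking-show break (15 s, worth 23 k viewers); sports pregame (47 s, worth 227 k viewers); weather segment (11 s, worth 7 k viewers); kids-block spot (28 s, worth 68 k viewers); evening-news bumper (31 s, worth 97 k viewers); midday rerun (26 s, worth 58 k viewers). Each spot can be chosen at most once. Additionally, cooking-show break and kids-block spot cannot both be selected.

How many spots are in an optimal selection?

Optimal total is 450.
One optimal bundle: game-show break + sports pregame + evening-news bumper (121 s).
Any selection reaching 450 contains exactly 3 spots.

3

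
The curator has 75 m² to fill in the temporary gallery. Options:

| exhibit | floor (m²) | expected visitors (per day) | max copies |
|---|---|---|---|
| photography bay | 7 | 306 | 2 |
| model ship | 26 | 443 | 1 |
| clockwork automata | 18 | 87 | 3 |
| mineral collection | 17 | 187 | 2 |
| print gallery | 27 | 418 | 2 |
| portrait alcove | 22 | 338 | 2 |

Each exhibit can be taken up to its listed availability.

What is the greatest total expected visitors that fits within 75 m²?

1475

Density check — photography bay 43.71, model ship 17.04, print gallery 15.48 are the best per m².
Greedy by ratio would take 2×photography bay + model ship + print gallery: 67 m² used, total 1473.
Dropping model ship and print gallery frees 53 m²; slotting in mineral collection + 2×portrait alcove (61 m²) lifts the total to 1475 at 75 m².
Nothing else within 75 m² beats 1475.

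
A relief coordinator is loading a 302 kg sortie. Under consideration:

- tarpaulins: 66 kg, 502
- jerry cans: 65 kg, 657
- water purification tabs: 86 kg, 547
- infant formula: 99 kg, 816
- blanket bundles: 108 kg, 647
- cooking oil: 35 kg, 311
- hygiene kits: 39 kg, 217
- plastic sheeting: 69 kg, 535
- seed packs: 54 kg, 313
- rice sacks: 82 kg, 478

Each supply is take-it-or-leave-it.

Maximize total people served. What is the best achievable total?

2510

By people served per kg: jerry cans 10.11, cooking oil 8.89, infant formula 8.24 lead.
Filling by ratio: jerry cans + infant formula + cooking oil + plastic sheeting for 2319, with 34 kg left unused.
Dropping cooking oil frees 35 kg; slotting in tarpaulins (66 kg) lifts the total to 2510 at 299 kg.
Next best is jerry cans + water purification tabs + infant formula + cooking oil at 2331 (285 kg) — short by 179.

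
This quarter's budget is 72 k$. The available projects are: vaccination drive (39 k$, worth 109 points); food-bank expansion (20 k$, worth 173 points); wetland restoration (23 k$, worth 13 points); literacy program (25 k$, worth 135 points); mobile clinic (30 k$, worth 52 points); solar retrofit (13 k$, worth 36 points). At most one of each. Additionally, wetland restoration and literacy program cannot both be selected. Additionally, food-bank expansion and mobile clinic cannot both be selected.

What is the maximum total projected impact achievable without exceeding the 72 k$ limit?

344

Best packing: food-bank expansion + literacy program + solar retrofit — 58 k$, 344 total.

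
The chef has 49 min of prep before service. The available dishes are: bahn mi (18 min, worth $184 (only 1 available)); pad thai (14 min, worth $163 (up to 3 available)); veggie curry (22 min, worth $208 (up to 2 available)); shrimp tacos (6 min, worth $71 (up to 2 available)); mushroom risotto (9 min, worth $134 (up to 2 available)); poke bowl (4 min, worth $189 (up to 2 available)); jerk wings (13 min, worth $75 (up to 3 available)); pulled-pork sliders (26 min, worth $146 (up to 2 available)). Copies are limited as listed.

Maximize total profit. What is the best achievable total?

Greedy by ratio would take 2×shrimp tacos + 2×mushroom risotto + 2×poke bowl: 38 min used, total 788.
Dropping shrimp tacos frees 6 min; slotting in pad thai (14 min) lifts the total to 880 at 46 min.

880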